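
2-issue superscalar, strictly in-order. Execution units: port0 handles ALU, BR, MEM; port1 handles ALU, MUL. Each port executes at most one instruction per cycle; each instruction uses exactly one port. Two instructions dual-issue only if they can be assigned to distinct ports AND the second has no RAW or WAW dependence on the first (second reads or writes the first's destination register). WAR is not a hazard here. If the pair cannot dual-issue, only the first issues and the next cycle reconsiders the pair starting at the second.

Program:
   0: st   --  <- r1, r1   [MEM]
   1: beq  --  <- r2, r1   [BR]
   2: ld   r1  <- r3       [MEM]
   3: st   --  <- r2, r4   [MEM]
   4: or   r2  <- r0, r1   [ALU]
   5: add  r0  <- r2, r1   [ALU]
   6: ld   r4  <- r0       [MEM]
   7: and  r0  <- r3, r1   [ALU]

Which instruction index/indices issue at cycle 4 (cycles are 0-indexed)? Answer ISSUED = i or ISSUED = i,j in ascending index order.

ISSUED = 5

t=0 i0:st ; no-port MEM/BR
t=1 i1:beq ; no-port BR/MEM
t=2 i2:ld ; no-port MEM/MEM
t=3 i3,i4:st or ; dual
t=4 i5:add ; RAW r0
t=5 i6,i7:ld and ; dual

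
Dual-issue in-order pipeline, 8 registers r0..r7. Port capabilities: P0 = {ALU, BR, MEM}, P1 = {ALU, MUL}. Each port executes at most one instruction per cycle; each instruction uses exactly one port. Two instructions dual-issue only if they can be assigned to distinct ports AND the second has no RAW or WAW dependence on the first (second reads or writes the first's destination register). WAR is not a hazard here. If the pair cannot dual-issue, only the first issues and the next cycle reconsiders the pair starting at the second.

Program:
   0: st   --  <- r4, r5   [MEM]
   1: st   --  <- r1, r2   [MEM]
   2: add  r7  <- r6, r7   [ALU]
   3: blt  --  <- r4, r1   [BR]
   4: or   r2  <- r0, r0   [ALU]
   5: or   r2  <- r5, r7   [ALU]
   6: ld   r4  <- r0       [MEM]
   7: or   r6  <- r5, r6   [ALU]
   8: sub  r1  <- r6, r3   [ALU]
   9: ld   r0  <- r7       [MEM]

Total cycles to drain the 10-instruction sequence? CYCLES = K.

[0] i0  st  -- no-port MEM/MEM
[1] i1/i2  st+add  -- 2-wide
[2] i3/i4  blt+or  -- 2-wide
[3] i5/i6  or+ld  -- 2-wide
[4] i7  or  -- RAW r6
[5] i8/i9  sub+ld  -- 2-wide

CYCLES = 6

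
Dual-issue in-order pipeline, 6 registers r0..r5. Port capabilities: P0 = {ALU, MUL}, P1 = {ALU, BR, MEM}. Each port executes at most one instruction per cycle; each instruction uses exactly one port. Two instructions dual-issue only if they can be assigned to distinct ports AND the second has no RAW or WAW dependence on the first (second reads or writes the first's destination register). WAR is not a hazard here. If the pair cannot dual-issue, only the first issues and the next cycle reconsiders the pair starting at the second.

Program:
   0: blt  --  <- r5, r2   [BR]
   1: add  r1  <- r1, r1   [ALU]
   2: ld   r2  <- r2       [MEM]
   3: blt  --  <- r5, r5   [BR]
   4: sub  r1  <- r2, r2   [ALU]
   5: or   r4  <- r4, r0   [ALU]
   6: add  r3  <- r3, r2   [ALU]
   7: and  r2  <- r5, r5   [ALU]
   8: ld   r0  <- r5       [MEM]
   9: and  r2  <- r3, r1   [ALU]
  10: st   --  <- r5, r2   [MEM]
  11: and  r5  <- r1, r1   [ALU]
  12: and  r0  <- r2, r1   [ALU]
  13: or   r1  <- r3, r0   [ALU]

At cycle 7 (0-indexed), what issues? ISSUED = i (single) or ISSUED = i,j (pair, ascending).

[0] i0&i1  blt add  -- dual
[1] i2  ld  -- no-port MEM/BR
[2] i3&i4  blt sub  -- dual
[3] i5&i6  or add  -- dual
[4] i7&i8  and ld  -- dual
[5] i9  and  -- RAW r2
[6] i10&i11  st and  -- dual
[7] i12  and  -- RAW r0
[8] i13  or  -- tail

ISSUED = 12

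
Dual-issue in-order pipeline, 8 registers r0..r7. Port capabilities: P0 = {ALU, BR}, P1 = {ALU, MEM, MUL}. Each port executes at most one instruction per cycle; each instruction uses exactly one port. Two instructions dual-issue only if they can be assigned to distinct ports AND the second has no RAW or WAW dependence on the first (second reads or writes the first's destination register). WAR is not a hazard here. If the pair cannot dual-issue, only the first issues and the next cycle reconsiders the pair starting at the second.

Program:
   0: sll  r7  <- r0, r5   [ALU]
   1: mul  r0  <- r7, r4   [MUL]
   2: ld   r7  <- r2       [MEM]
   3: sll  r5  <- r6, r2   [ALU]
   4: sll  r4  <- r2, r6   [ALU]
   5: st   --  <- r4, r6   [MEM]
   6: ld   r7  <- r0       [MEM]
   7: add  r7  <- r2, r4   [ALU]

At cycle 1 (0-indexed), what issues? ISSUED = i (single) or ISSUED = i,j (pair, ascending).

c0: i0 sll.ALU  RAW r7
c1: i1 mul.MUL  no-port MUL/MEM
c2: i2/i3 ld.MEM sll.ALU  pair
c3: i4 sll.ALU  RAW r4
c4: i5 st.MEM  no-port MEM/MEM
c5: i6 ld.MEM  WAW r7
c6: i7 add.ALU  tail

ISSUED = 1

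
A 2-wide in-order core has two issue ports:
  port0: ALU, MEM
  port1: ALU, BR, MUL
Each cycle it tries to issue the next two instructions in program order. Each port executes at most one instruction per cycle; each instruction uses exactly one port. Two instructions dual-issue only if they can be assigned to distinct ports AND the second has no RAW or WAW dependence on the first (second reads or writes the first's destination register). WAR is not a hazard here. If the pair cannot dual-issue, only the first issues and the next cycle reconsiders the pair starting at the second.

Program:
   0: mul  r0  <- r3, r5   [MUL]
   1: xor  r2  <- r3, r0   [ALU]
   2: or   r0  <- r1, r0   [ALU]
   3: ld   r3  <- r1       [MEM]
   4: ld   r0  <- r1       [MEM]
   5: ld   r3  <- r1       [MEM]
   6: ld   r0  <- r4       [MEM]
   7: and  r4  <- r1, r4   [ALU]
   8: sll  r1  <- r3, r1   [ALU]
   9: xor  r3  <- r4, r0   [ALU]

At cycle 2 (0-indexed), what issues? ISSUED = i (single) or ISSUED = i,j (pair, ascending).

ISSUED = 3

0. mul @i0  | RAW r0
1. xor;or @i1&i2  | dual
2. ld @i3  | no-port MEM/MEM
3. ld @i4  | no-port MEM/MEM
4. ld @i5  | no-port MEM/MEM
5. ld;and @i6&i7  | dual
6. sll;xor @i8&i9  | dual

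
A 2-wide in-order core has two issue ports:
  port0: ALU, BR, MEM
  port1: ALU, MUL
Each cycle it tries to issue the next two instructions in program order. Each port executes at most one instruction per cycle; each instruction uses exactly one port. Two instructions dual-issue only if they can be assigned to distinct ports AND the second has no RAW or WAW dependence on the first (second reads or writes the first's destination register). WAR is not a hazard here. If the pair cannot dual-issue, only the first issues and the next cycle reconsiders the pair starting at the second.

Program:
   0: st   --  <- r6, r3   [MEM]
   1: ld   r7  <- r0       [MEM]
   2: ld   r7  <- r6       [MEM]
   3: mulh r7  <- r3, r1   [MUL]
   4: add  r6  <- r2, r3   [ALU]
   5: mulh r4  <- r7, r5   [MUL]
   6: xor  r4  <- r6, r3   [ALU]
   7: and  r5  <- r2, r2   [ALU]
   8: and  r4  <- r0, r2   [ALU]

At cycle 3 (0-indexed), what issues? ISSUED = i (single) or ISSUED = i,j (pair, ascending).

#0 head=0: st.MEM i0 no-port MEM/MEM
#1 head=1: ld.MEM i1 no-port MEM/MEM
#2 head=2: ld.MEM i2 WAW r7
#3 head=3: mulh.MUL;add.ALU i3&i4 pair
#4 head=5: mulh.MUL i5 WAW r4
#5 head=6: xor.ALU;and.ALU i6&i7 pair
#6 head=8: and.ALU i8 tail

ISSUED = 3,4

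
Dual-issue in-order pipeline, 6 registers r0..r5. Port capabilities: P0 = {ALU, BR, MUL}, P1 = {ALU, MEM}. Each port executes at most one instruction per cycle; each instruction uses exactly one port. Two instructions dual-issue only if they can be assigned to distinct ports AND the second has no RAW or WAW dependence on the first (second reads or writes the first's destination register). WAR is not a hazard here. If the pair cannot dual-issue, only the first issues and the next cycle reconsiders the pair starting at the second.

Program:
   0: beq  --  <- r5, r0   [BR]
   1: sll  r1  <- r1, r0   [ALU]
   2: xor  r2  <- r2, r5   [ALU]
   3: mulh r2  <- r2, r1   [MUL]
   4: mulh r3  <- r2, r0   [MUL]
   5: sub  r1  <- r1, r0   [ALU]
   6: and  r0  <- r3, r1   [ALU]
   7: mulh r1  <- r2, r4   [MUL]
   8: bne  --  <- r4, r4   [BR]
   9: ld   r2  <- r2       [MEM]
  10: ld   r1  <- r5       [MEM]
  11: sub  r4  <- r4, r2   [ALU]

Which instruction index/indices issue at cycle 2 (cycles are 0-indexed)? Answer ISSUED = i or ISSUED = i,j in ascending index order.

ISSUED = 3

t=0 i0+i1:beq.BR+sll.ALU ; 2-wide
t=1 i2:xor.ALU ; RAW+WAW r2
t=2 i3:mulh.MUL ; no-port MUL/MUL
t=3 i4+i5:mulh.MUL+sub.ALU ; 2-wide
t=4 i6+i7:and.ALU+mulh.MUL ; 2-wide
t=5 i8+i9:bne.BR+ld.MEM ; 2-wide
t=6 i10+i11:ld.MEM+sub.ALU ; 2-wide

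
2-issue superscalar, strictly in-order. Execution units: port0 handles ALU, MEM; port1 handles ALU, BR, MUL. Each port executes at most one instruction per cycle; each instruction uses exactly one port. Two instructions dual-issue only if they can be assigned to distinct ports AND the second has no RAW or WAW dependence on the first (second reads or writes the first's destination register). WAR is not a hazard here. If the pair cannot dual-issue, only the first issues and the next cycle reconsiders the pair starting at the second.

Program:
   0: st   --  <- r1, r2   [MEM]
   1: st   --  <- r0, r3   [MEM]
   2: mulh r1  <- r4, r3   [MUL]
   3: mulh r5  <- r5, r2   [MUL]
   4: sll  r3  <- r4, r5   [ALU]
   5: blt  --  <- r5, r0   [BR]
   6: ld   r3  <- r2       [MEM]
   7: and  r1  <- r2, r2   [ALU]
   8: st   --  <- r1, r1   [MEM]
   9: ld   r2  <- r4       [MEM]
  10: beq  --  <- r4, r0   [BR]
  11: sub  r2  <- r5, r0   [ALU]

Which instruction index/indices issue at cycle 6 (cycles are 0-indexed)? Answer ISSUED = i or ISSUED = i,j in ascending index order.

ISSUED = 9,10

#0 head=0: st.MEM i0 no-port MEM/MEM
#1 head=1: st.MEM+mulh.MUL i1&i2 dual
#2 head=3: mulh.MUL i3 RAW r5
#3 head=4: sll.ALU+blt.BR i4&i5 dual
#4 head=6: ld.MEM+and.ALU i6&i7 dual
#5 head=8: st.MEM i8 no-port MEM/MEM
#6 head=9: ld.MEM+beq.BR i9&i10 dual
#7 head=11: sub.ALU i11 tail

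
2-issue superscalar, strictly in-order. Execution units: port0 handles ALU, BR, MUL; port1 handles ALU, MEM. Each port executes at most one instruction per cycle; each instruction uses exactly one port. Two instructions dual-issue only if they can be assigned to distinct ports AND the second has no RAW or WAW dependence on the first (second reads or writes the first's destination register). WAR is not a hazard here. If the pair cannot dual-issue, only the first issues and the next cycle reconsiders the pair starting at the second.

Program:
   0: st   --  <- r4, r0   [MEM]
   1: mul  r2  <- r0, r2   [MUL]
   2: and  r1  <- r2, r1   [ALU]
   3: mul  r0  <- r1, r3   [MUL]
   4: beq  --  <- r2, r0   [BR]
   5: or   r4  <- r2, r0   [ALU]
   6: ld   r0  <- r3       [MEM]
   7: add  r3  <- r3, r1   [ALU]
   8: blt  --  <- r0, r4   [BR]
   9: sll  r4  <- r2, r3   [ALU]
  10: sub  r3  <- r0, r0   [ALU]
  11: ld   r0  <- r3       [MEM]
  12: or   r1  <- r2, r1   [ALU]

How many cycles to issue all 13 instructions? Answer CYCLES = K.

[0] i0,i1  st mul  -- pair
[1] i2  and  -- RAW r1
[2] i3  mul  -- no-port MUL/BR
[3] i4,i5  beq or  -- pair
[4] i6,i7  ld add  -- pair
[5] i8,i9  blt sll  -- pair
[6] i10  sub  -- RAW r3
[7] i11,i12  ld or  -- pair

CYCLES = 8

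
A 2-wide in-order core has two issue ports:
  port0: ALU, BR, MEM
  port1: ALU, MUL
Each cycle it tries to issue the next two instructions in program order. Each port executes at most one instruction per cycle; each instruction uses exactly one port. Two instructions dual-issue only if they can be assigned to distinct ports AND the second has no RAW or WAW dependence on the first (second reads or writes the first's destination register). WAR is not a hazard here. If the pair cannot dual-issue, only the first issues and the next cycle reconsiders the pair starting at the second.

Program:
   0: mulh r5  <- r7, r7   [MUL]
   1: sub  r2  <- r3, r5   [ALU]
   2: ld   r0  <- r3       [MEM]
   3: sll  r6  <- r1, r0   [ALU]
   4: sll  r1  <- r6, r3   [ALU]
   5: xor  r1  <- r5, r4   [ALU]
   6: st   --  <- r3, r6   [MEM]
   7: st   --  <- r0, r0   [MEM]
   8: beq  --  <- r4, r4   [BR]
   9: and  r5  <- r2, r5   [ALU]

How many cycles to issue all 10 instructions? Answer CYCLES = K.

CYCLES = 7

t=0 i0:mulh ; RAW r5
t=1 i1&i2:sub+ld ; dual
t=2 i3:sll ; RAW r6
t=3 i4:sll ; WAW r1
t=4 i5&i6:xor+st ; dual
t=5 i7:st ; no-port MEM/BR
t=6 i8&i9:beq+and ; dual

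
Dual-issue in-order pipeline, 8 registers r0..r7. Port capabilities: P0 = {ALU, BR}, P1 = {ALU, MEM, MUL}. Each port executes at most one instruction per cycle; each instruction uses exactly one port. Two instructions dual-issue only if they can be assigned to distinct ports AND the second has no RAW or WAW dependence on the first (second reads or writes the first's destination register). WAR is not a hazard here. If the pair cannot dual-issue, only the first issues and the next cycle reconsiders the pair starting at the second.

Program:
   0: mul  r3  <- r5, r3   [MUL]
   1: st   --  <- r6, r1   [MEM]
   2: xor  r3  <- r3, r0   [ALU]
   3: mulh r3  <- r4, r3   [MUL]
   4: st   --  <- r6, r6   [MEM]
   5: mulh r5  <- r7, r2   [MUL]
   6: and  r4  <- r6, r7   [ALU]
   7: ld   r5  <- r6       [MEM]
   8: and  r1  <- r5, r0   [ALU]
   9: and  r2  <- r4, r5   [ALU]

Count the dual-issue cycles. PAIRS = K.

c0: i0 mul  no-port MUL/MEM
c1: i1&i2 st xor  pair
c2: i3 mulh  no-port MUL/MEM
c3: i4 st  no-port MEM/MUL
c4: i5&i6 mulh and  pair
c5: i7 ld  RAW r5
c6: i8&i9 and and  pair

PAIRS = 3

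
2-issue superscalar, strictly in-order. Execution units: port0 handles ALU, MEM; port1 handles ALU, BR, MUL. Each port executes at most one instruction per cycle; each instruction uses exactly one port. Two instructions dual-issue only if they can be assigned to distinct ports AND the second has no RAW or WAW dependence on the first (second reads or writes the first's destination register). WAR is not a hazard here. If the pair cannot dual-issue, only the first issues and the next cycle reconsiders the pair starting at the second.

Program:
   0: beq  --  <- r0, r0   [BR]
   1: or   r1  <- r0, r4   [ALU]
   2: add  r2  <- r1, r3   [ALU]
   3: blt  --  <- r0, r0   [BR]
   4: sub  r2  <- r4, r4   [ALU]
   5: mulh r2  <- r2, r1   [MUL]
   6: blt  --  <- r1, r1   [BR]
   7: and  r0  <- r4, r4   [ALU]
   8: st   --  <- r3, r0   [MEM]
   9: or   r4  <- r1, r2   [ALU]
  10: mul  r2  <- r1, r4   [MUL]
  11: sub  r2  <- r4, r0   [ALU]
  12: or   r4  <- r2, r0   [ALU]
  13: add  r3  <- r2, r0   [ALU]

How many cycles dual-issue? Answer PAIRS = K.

  cy0 -> i0,i1 (beq;or) pair
  cy1 -> i2,i3 (add;blt) pair
  cy2 -> i4 (sub) RAW+WAW r2
  cy3 -> i5 (mulh) no-port MUL/BR
  cy4 -> i6,i7 (blt;and) pair
  cy5 -> i8,i9 (st;or) pair
  cy6 -> i10 (mul) WAW r2
  cy7 -> i11 (sub) RAW r2
  cy8 -> i12,i13 (or;add) pair

PAIRS = 5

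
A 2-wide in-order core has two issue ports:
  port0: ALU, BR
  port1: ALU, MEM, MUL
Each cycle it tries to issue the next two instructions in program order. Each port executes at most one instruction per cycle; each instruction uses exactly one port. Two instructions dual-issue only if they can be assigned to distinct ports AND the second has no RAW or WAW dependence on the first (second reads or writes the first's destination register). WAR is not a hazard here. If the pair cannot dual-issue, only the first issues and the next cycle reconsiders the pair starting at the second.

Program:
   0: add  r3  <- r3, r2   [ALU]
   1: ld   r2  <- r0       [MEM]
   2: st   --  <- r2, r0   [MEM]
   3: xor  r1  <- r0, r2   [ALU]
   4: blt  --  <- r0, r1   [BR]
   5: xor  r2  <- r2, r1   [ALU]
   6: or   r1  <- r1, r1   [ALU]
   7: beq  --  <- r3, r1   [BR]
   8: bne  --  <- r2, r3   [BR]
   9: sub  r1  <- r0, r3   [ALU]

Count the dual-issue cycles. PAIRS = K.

0. add.ALU ld.MEM @i0,i1  | 2-wide
1. st.MEM xor.ALU @i2,i3  | 2-wide
2. blt.BR xor.ALU @i4,i5  | 2-wide
3. or.ALU @i6  | RAW r1
4. beq.BR @i7  | no-port BR/BR
5. bne.BR sub.ALU @i8,i9  | 2-wide

PAIRS = 4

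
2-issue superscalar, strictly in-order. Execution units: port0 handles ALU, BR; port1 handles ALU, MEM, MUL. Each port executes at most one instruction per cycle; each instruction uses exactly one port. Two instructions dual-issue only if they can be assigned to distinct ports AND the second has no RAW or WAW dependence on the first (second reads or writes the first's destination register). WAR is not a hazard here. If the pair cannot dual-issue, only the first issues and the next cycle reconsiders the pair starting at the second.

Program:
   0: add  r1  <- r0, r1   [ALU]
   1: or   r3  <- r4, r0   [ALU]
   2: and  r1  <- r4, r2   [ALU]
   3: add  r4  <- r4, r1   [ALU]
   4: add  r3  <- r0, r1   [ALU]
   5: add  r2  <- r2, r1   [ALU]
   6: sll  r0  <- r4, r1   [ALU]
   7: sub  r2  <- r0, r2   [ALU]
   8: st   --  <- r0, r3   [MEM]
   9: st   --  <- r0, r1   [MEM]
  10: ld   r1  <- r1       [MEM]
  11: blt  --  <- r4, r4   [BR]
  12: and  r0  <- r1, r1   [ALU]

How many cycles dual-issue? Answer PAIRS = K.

  cy0 -> i0/i1 (add/or) pair
  cy1 -> i2 (and) RAW r1
  cy2 -> i3/i4 (add/add) pair
  cy3 -> i5/i6 (add/sll) pair
  cy4 -> i7/i8 (sub/st) pair
  cy5 -> i9 (st) no-port MEM/MEM
  cy6 -> i10/i11 (ld/blt) pair
  cy7 -> i12 (and) tail

PAIRS = 5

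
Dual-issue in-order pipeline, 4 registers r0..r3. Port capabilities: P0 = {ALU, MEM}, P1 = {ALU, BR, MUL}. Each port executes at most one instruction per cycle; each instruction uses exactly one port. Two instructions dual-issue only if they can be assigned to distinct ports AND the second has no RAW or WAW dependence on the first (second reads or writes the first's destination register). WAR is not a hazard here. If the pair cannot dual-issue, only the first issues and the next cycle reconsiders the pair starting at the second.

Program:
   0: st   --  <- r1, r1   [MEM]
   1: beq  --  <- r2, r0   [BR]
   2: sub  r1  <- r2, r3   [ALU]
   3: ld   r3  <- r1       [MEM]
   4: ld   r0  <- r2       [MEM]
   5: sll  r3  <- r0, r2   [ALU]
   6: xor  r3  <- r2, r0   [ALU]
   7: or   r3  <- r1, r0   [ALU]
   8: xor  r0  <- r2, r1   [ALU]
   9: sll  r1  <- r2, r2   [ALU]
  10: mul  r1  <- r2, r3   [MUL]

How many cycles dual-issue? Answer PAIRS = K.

PAIRS = 2

[0] i0/i1  st.MEM;beq.BR  -- dual
[1] i2  sub.ALU  -- RAW r1
[2] i3  ld.MEM  -- no-port MEM/MEM
[3] i4  ld.MEM  -- RAW r0
[4] i5  sll.ALU  -- WAW r3
[5] i6  xor.ALU  -- WAW r3
[6] i7/i8  or.ALU;xor.ALU  -- dual
[7] i9  sll.ALU  -- WAW r1
[8] i10  mul.MUL  -- tail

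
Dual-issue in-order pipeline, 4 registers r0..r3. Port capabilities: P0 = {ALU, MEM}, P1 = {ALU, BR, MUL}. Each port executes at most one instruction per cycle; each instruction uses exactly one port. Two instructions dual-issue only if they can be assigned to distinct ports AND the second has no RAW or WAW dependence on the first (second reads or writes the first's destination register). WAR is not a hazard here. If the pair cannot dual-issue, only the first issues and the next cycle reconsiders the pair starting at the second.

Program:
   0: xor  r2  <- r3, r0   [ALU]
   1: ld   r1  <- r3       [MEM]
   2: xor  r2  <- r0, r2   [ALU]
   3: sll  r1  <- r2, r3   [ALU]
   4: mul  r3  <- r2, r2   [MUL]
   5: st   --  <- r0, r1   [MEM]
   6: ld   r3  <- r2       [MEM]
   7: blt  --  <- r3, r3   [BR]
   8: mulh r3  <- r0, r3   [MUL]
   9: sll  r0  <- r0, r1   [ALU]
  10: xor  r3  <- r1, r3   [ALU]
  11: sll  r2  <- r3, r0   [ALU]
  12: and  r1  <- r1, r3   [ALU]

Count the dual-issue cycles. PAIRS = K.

PAIRS = 4

[0] i0+i1  xor ld  -- 2-wide
[1] i2  xor  -- RAW r2
[2] i3+i4  sll mul  -- 2-wide
[3] i5  st  -- no-port MEM/MEM
[4] i6  ld  -- RAW r3
[5] i7  blt  -- no-port BR/MUL
[6] i8+i9  mulh sll  -- 2-wide
[7] i10  xor  -- RAW r3
[8] i11+i12  sll and  -- 2-wide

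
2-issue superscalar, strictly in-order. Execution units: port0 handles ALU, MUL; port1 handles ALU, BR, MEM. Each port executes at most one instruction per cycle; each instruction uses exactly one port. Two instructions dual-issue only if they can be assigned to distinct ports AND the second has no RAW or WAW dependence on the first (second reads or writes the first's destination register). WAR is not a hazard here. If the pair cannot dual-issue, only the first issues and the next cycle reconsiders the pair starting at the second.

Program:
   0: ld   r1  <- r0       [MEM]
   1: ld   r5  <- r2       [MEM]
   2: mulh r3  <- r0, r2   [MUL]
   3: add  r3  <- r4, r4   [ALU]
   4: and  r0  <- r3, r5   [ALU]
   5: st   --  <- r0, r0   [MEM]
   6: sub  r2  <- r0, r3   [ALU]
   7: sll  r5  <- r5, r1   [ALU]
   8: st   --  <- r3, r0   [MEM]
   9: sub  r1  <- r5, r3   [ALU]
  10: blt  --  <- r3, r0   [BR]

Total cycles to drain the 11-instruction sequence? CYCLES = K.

  cy0 -> i0 (ld) no-port MEM/MEM
  cy1 -> i1,i2 (ld/mulh) 2-wide
  cy2 -> i3 (add) RAW r3
  cy3 -> i4 (and) RAW r0
  cy4 -> i5,i6 (st/sub) 2-wide
  cy5 -> i7,i8 (sll/st) 2-wide
  cy6 -> i9,i10 (sub/blt) 2-wide

CYCLES = 7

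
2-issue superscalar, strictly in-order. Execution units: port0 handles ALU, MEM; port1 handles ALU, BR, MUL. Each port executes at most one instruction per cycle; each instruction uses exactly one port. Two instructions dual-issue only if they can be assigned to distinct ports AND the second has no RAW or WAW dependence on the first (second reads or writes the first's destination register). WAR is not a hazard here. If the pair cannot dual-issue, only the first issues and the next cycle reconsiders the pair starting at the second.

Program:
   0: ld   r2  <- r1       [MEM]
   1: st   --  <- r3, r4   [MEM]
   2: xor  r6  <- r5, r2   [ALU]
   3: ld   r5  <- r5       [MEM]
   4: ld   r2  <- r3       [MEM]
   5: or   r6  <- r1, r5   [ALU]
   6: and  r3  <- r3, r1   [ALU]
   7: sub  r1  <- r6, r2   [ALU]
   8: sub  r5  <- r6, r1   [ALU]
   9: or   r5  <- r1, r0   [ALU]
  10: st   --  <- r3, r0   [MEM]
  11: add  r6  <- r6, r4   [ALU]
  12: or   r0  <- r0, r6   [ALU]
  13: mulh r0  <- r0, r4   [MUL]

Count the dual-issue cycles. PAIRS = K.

PAIRS = 4

c0: i0 ld  no-port MEM/MEM
c1: i1+i2 st+xor  2-wide
c2: i3 ld  no-port MEM/MEM
c3: i4+i5 ld+or  2-wide
c4: i6+i7 and+sub  2-wide
c5: i8 sub  WAW r5
c6: i9+i10 or+st  2-wide
c7: i11 add  RAW r6
c8: i12 or  RAW+WAW r0
c9: i13 mulh  tail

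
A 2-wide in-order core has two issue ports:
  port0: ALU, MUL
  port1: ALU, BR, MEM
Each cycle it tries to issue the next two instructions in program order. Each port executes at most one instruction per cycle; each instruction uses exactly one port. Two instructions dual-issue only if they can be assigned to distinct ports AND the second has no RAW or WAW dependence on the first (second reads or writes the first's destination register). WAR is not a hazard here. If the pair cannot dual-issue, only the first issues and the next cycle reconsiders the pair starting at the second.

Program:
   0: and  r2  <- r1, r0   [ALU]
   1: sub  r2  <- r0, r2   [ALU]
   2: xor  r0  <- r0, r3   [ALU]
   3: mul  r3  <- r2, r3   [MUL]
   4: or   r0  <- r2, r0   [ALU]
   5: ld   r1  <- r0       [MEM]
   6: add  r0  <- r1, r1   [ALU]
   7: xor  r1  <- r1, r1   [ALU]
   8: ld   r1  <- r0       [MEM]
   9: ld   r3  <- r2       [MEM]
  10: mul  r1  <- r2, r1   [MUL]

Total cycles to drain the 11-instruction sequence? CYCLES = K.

[0] i0  and  -- RAW+WAW r2
[1] i1/i2  sub+xor  -- 2-wide
[2] i3/i4  mul+or  -- 2-wide
[3] i5  ld  -- RAW r1
[4] i6/i7  add+xor  -- 2-wide
[5] i8  ld  -- no-port MEM/MEM
[6] i9/i10  ld+mul  -- 2-wide

CYCLES = 7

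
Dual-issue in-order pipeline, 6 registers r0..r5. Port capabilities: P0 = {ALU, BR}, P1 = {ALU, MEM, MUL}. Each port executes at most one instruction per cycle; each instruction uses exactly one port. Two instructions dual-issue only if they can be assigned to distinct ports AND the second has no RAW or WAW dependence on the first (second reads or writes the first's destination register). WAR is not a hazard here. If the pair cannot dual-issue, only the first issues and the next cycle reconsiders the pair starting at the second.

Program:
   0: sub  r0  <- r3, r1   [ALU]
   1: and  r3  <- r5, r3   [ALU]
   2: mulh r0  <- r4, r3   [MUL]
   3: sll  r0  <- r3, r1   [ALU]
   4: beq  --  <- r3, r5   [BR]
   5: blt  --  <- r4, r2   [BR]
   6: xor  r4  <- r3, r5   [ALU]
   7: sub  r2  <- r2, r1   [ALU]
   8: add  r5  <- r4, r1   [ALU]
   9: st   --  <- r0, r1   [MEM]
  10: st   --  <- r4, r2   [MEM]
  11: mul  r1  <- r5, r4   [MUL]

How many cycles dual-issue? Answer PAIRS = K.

t=0 i0,i1:sub.ALU+and.ALU ; dual
t=1 i2:mulh.MUL ; WAW r0
t=2 i3,i4:sll.ALU+beq.BR ; dual
t=3 i5,i6:blt.BR+xor.ALU ; dual
t=4 i7,i8:sub.ALU+add.ALU ; dual
t=5 i9:st.MEM ; no-port MEM/MEM
t=6 i10:st.MEM ; no-port MEM/MUL
t=7 i11:mul.MUL ; tail

PAIRS = 4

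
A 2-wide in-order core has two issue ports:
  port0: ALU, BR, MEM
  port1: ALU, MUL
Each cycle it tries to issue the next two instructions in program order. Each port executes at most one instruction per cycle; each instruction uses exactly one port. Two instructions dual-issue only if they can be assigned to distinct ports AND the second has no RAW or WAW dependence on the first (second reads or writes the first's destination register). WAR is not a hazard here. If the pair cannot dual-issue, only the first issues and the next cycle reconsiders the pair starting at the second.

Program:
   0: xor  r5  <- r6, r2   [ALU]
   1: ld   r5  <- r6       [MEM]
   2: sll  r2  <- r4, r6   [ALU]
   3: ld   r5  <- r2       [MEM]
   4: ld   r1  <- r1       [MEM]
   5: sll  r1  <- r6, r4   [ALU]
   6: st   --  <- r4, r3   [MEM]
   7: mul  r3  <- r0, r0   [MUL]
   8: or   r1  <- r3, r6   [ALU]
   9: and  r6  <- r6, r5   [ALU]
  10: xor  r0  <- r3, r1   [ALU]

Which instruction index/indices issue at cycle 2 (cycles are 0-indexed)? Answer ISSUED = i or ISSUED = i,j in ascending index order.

  cy0 -> i0 (xor) WAW r5
  cy1 -> i1&i2 (ld sll) 2-wide
  cy2 -> i3 (ld) no-port MEM/MEM
  cy3 -> i4 (ld) WAW r1
  cy4 -> i5&i6 (sll st) 2-wide
  cy5 -> i7 (mul) RAW r3
  cy6 -> i8&i9 (or and) 2-wide
  cy7 -> i10 (xor) tail

ISSUED = 3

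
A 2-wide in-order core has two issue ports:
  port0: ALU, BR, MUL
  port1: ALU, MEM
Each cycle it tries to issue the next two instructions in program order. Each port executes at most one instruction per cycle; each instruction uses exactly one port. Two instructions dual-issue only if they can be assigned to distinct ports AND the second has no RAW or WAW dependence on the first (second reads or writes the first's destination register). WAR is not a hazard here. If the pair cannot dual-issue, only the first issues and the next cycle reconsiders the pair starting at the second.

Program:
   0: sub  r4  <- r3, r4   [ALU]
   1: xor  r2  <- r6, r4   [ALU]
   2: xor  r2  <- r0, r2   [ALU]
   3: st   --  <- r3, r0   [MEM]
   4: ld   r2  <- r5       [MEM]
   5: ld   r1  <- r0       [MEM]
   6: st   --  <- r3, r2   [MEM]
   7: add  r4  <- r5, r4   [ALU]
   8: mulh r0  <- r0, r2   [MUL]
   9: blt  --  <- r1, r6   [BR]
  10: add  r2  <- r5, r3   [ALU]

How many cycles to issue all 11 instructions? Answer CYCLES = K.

CYCLES = 8

#0 head=0: sub.ALU i0 RAW r4
#1 head=1: xor.ALU i1 RAW+WAW r2
#2 head=2: xor.ALU;st.MEM i2,i3 2-wide
#3 head=4: ld.MEM i4 no-port MEM/MEM
#4 head=5: ld.MEM i5 no-port MEM/MEM
#5 head=6: st.MEM;add.ALU i6,i7 2-wide
#6 head=8: mulh.MUL i8 no-port MUL/BR
#7 head=9: blt.BR;add.ALU i9,i10 2-wide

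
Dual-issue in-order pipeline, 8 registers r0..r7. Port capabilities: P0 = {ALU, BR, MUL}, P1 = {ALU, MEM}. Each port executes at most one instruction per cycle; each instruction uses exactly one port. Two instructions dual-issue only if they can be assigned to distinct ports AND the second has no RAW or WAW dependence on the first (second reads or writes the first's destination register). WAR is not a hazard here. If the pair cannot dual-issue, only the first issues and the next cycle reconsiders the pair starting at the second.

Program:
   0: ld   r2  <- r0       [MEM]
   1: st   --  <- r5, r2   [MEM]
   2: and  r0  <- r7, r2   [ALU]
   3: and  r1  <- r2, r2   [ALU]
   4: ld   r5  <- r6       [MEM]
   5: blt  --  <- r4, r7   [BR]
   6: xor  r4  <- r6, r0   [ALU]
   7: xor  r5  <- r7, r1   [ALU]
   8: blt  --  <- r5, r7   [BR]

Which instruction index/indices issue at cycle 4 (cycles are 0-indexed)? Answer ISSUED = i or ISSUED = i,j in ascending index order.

ISSUED = 7

t=0 i0:ld.MEM ; no-port MEM/MEM
t=1 i1,i2:st.MEM and.ALU ; 2-wide
t=2 i3,i4:and.ALU ld.MEM ; 2-wide
t=3 i5,i6:blt.BR xor.ALU ; 2-wide
t=4 i7:xor.ALU ; RAW r5
t=5 i8:blt.BR ; tail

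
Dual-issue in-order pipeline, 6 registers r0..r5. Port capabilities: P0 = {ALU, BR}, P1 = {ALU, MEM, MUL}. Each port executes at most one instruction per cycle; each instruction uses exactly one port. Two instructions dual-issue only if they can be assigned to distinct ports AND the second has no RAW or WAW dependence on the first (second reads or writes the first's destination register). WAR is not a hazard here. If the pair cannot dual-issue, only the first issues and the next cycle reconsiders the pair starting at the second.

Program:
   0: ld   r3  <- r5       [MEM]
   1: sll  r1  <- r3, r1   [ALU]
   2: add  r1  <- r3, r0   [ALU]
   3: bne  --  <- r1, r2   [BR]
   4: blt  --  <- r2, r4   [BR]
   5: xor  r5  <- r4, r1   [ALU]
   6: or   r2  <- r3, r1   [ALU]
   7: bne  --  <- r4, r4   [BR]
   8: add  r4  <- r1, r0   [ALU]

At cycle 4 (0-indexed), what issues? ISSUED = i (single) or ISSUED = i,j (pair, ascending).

#0 head=0: ld.MEM i0 RAW r3
#1 head=1: sll.ALU i1 WAW r1
#2 head=2: add.ALU i2 RAW r1
#3 head=3: bne.BR i3 no-port BR/BR
#4 head=4: blt.BR;xor.ALU i4/i5 2-wide
#5 head=6: or.ALU;bne.BR i6/i7 2-wide
#6 head=8: add.ALU i8 tail

ISSUED = 4,5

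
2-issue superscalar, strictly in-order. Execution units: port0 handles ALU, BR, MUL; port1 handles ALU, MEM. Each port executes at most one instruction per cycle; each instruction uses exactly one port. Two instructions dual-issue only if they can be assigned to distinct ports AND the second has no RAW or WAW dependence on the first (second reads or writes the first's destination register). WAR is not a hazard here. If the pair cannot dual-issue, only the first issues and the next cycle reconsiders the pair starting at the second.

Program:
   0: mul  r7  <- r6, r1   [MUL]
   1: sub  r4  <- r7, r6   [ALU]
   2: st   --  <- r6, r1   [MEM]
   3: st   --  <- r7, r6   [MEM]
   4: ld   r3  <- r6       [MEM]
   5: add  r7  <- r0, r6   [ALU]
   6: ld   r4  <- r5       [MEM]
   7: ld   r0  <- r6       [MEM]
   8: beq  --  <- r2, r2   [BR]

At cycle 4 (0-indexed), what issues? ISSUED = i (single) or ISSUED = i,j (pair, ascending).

ISSUED = 6

#0 head=0: mul i0 RAW r7
#1 head=1: sub;st i1/i2 dual
#2 head=3: st i3 no-port MEM/MEM
#3 head=4: ld;add i4/i5 dual
#4 head=6: ld i6 no-port MEM/MEM
#5 head=7: ld;beq i7/i8 dual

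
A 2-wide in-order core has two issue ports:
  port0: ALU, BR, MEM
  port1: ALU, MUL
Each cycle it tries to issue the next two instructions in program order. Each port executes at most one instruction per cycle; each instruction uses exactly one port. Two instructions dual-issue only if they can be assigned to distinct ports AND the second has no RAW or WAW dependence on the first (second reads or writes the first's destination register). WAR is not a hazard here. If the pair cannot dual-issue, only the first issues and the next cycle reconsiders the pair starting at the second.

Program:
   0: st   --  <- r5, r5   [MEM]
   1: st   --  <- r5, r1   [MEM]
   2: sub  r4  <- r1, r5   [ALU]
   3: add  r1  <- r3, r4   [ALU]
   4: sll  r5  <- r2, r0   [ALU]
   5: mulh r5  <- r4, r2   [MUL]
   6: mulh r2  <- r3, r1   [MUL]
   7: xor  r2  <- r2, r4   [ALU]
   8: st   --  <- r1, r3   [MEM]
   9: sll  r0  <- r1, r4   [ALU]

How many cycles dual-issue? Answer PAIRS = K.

t=0 i0:st.MEM ; no-port MEM/MEM
t=1 i1+i2:st.MEM;sub.ALU ; dual
t=2 i3+i4:add.ALU;sll.ALU ; dual
t=3 i5:mulh.MUL ; no-port MUL/MUL
t=4 i6:mulh.MUL ; RAW+WAW r2
t=5 i7+i8:xor.ALU;st.MEM ; dual
t=6 i9:sll.ALU ; tail

PAIRS = 3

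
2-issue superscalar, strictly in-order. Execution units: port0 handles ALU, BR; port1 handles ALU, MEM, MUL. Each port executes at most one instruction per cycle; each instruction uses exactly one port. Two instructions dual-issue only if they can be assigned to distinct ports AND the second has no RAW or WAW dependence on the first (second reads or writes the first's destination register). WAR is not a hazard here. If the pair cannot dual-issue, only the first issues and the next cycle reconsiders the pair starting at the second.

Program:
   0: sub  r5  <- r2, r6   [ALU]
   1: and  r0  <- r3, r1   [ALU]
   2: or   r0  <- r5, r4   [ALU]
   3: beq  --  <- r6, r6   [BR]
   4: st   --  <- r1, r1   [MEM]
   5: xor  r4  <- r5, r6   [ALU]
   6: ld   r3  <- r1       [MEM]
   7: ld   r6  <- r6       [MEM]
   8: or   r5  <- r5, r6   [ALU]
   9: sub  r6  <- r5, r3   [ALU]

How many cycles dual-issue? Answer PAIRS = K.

PAIRS = 3

0. sub;and @i0,i1  | dual
1. or;beq @i2,i3  | dual
2. st;xor @i4,i5  | dual
3. ld @i6  | no-port MEM/MEM
4. ld @i7  | RAW r6
5. or @i8  | RAW r5
6. sub @i9  | tail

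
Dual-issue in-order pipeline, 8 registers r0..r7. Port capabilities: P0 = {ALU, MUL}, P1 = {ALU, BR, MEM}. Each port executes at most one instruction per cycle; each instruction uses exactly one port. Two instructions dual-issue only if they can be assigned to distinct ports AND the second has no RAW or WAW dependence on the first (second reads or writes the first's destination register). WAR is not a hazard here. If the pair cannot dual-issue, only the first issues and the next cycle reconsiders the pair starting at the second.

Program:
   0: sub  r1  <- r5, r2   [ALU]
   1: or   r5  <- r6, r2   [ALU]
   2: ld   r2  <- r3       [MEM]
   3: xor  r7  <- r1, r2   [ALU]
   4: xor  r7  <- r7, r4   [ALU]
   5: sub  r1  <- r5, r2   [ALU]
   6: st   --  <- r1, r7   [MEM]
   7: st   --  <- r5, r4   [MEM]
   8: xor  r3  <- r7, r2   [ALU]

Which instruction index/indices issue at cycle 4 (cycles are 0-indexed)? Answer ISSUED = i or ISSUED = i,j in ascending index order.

t=0 i0&i1:sub or ; dual
t=1 i2:ld ; RAW r2
t=2 i3:xor ; RAW+WAW r7
t=3 i4&i5:xor sub ; dual
t=4 i6:st ; no-port MEM/MEM
t=5 i7&i8:st xor ; dual

ISSUED = 6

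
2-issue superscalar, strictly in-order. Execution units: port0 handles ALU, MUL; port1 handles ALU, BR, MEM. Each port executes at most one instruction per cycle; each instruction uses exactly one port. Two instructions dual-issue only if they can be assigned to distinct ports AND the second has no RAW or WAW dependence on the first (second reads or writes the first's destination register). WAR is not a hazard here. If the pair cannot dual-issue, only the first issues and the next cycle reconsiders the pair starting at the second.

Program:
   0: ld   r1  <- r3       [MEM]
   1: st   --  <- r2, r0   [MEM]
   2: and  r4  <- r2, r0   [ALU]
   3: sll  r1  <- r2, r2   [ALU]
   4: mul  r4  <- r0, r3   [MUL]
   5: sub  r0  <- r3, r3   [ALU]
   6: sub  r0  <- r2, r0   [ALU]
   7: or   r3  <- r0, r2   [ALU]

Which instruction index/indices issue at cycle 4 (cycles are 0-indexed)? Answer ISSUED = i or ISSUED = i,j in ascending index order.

ISSUED = 6

0. ld.MEM @i0  | no-port MEM/MEM
1. st.MEM+and.ALU @i1/i2  | 2-wide
2. sll.ALU+mul.MUL @i3/i4  | 2-wide
3. sub.ALU @i5  | RAW+WAW r0
4. sub.ALU @i6  | RAW r0
5. or.ALU @i7  | tail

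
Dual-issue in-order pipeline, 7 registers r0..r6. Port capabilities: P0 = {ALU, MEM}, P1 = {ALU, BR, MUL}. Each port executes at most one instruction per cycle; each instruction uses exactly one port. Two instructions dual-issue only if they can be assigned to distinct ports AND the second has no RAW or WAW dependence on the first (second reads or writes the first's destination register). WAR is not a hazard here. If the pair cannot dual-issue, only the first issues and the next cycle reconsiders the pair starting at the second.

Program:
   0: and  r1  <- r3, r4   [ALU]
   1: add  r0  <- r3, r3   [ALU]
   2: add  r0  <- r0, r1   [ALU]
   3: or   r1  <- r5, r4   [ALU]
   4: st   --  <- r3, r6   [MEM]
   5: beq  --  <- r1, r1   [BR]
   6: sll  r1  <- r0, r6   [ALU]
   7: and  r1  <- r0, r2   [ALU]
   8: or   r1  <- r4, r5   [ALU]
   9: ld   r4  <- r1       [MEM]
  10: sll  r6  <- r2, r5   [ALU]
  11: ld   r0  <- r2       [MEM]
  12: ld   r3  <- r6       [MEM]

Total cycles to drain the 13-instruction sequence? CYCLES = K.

CYCLES = 9

[0] i0&i1  and.ALU/add.ALU  -- dual
[1] i2&i3  add.ALU/or.ALU  -- dual
[2] i4&i5  st.MEM/beq.BR  -- dual
[3] i6  sll.ALU  -- WAW r1
[4] i7  and.ALU  -- WAW r1
[5] i8  or.ALU  -- RAW r1
[6] i9&i10  ld.MEM/sll.ALU  -- dual
[7] i11  ld.MEM  -- no-port MEM/MEM
[8] i12  ld.MEM  -- tail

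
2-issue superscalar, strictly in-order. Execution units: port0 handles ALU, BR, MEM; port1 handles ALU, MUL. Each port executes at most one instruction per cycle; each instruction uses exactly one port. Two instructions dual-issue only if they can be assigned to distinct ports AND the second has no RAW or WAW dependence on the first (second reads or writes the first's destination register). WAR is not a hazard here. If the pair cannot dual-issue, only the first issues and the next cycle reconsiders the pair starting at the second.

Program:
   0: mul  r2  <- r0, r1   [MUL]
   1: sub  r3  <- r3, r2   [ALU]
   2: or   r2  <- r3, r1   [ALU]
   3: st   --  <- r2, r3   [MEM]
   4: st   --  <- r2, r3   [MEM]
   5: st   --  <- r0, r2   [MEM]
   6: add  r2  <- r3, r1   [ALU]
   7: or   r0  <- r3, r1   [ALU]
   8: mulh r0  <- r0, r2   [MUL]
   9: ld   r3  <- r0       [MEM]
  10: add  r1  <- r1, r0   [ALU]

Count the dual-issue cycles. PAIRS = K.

  cy0 -> i0 (mul) RAW r2
  cy1 -> i1 (sub) RAW r3
  cy2 -> i2 (or) RAW r2
  cy3 -> i3 (st) no-port MEM/MEM
  cy4 -> i4 (st) no-port MEM/MEM
  cy5 -> i5,i6 (st/add) dual
  cy6 -> i7 (or) RAW+WAW r0
  cy7 -> i8 (mulh) RAW r0
  cy8 -> i9,i10 (ld/add) dual

PAIRS = 2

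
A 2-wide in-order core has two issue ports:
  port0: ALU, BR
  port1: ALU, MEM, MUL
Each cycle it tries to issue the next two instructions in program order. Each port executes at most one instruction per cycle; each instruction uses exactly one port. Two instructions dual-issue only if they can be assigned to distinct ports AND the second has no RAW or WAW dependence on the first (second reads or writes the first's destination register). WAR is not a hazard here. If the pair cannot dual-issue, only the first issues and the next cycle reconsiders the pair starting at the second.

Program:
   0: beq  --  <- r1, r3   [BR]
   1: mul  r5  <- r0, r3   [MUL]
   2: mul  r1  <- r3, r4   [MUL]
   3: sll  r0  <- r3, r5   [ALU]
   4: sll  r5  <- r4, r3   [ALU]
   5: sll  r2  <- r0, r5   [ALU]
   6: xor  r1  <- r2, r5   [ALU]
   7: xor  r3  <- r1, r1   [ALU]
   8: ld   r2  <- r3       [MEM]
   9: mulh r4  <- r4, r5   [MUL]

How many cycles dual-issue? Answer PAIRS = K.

PAIRS = 2

  cy0 -> i0+i1 (beq;mul) pair
  cy1 -> i2+i3 (mul;sll) pair
  cy2 -> i4 (sll) RAW r5
  cy3 -> i5 (sll) RAW r2
  cy4 -> i6 (xor) RAW r1
  cy5 -> i7 (xor) RAW r3
  cy6 -> i8 (ld) no-port MEM/MUL
  cy7 -> i9 (mulh) tail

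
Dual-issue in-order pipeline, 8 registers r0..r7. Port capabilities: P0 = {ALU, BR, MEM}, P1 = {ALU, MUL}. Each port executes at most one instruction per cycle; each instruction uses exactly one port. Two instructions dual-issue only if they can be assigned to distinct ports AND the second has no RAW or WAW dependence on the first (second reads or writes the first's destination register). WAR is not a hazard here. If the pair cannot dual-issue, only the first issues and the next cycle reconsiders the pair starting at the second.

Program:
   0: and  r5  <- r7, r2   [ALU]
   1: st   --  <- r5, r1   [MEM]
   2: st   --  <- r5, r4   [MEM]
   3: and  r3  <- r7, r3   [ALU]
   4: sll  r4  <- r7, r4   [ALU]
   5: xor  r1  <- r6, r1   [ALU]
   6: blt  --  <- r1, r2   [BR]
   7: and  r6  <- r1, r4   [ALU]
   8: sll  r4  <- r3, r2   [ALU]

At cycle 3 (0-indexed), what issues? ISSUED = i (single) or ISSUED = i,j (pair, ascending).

t=0 i0:and.ALU ; RAW r5
t=1 i1:st.MEM ; no-port MEM/MEM
t=2 i2+i3:st.MEM/and.ALU ; 2-wide
t=3 i4+i5:sll.ALU/xor.ALU ; 2-wide
t=4 i6+i7:blt.BR/and.ALU ; 2-wide
t=5 i8:sll.ALU ; tail

ISSUED = 4,5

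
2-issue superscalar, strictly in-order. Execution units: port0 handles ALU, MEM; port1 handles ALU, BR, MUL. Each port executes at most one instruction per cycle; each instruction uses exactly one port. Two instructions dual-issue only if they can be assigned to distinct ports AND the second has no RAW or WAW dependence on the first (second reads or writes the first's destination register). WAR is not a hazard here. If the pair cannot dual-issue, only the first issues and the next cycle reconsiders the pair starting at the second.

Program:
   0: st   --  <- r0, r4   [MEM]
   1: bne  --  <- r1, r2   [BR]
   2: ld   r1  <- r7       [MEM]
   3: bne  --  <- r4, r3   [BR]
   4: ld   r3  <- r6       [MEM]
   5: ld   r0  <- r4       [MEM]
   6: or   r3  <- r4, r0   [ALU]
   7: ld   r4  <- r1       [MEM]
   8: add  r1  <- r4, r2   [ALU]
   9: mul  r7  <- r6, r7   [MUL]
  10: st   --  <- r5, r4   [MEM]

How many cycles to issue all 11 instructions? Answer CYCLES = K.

c0: i0+i1 st.MEM;bne.BR  pair
c1: i2+i3 ld.MEM;bne.BR  pair
c2: i4 ld.MEM  no-port MEM/MEM
c3: i5 ld.MEM  RAW r0
c4: i6+i7 or.ALU;ld.MEM  pair
c5: i8+i9 add.ALU;mul.MUL  pair
c6: i10 st.MEM  tail

CYCLES = 7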